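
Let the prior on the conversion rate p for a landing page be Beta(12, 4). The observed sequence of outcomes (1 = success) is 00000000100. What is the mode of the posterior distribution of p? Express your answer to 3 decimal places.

p̂_MAP = 0.480

Prior: Beta(12, 4).
Data: 1 success in 11 trials (from the sequence). The binomial likelihood contributes p(1−p)^10, so the posterior is Beta(12+1, 4+10) = Beta(13, 14).
For Beta(a, b) with a, b > 1 the mode is (a−1)/(a+b−2) = 12/25 ≈ 0.480.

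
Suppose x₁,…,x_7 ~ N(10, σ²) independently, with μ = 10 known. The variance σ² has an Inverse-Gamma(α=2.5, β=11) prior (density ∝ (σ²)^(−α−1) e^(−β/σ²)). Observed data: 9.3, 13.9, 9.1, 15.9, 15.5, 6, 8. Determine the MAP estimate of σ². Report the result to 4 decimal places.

Sum of squared deviations about the known mean: SS = (9.3−10)² + (13.9−10)² + (9.1−10)² + (15.9−10)² + (15.5−10)² + (6−10)² + (8−10)² = 101.57.
The Normal likelihood contributes (σ²)^(−n/2) exp(−SS/(2σ²)), so the posterior is Inverse-Gamma(α + n/2, β + SS/2) = Inverse-Gamma(6, 61.785).
The mode of Inverse-Gamma(a, b) is b/(a+1) = 61.785/7 ≈ 8.8264.

σ̂²_MAP = 8.8264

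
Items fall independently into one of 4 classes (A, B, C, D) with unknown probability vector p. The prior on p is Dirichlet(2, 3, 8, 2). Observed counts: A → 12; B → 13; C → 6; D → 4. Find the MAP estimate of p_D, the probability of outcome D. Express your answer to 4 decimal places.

MAP estimate of p_D = 0.1087

The posterior is Dirichlet(αᵢ + nᵢ) = Dirichlet(14, 16, 14, 6).
For a Dirichlet(a₁,…,a_K) with all aᵢ > 1, the mode has j-th component (aⱼ − 1)/(Σaᵢ − K).
Here Σaᵢ = 50 and K = 4, so p_D = (6 − 1)/(50 − 4) = 5/46 ≈ 0.1087.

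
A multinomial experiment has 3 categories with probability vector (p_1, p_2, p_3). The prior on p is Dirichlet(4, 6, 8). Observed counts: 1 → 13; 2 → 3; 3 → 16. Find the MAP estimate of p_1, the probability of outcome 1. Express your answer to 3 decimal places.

The posterior is Dirichlet(αᵢ + nᵢ) = Dirichlet(17, 9, 24).
For a Dirichlet(a₁,…,a_K) with all aᵢ > 1, the mode has j-th component (aⱼ − 1)/(Σaᵢ − K).
Here Σaᵢ = 50 and K = 3, so p_1 = (17 − 1)/(50 − 3) = 16/47 ≈ 0.340.

MAP estimate: 0.340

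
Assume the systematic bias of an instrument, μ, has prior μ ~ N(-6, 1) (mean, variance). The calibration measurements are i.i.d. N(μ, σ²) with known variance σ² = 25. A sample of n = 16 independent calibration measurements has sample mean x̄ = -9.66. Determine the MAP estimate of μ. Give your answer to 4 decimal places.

n = 16, x̄ = -9.66.
For a Normal prior and Normal likelihood with known variance, the posterior is Normal; its mode equals its mean, the precision-weighted average.
Prior precision 1/σ₀² = 1/1 = 1; data precision n/σ² = 16/25 = 0.64.
μ̂ = (1·(-6) + 0.64·(-9.66)) / (1 + 0.64) = (-12.1824)/1.64 = -7614/1025 ≈ -7.4283.

μ̂_MAP = -7.4283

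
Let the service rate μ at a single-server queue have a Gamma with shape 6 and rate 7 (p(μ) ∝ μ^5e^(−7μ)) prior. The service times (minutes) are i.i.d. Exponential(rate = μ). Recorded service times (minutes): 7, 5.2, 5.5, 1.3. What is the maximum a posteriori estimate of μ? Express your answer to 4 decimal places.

The Exponential(rate=μ) likelihood is ∝ μ^n e^(−μΣtᵢ). Here n = 4 and Σtᵢ = 7 + 5.2 + 5.5 + 1.3 = 19.
Posterior ∝ μ^5e^(−7μ) · μ^4e^(−19μ) = μ^9e^(−26μ), i.e. Gamma(10, 26).
Mode = (a−1)/b = 9/26 ≈ 0.3462.

μ̂_MAP = 0.3462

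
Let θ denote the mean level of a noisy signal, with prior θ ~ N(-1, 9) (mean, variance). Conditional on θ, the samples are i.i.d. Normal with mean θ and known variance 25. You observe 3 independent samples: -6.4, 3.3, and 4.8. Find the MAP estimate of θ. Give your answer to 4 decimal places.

n = 3; x̄ = ((-6.4) + 3.3 + 4.8)/3 = 1.7/3 = 17/30 ≈ 0.5667.
For a Normal prior and Normal likelihood with known variance, the posterior is Normal; its mode equals its mean, the precision-weighted average.
Prior precision 1/σ₀² = 1/9; data precision n/σ² = 3/25 = 0.12.
θ̂ = ((1/9)·(-1) + 0.12·(17/30)) / (1/9 + 0.12) = (-97/2250)/(52/225) = -97/520 ≈ -0.1865.

θ̂_MAP = -0.1865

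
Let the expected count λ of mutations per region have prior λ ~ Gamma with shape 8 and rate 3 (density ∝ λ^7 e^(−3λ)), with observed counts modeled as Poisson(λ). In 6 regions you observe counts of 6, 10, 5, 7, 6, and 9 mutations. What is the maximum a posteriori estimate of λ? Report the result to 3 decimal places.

Σxᵢ = 6+10+5+7+6+9 = 43, with n = 6.
Posterior ∝ λ^7e^(−3λ) · λ^43e^(−6λ) = λ^50e^(−9λ), i.e. Gamma(shape=51, rate=9).
The mode of a Gamma(a, b) with a ≥ 1 (shape–rate) is (a−1)/b = 50/9 ≈ 5.556.

λ̂_MAP = 5.556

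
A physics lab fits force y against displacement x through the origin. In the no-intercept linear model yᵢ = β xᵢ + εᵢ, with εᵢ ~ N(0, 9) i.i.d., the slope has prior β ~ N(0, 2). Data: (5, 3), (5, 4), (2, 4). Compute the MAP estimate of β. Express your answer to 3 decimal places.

β̂_MAP = 0.735

log p(β | y) = −Σ(yᵢ − βxᵢ)²/(2·9) − β²/(2·2) + const.
Setting the derivative to zero: Σxᵢ(yᵢ − βxᵢ)/9 − β/2 = 0, so β = Σxᵢyᵢ / (Σxᵢ² + σ²/τ²).
Σxᵢyᵢ = 5·3 + 5·4 + 2·4 = 43; Σxᵢ² = 54; σ²/τ² = 4.5.
β̂_MAP = 43 / (54 + 4.5) = 43/58.5 ≈ 0.735.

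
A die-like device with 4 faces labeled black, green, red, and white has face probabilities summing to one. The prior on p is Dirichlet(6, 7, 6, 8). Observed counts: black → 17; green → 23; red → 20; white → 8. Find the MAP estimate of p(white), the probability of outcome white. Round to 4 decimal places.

The posterior is Dirichlet(αᵢ + nᵢ) = Dirichlet(23, 30, 26, 16).
For a Dirichlet(a₁,…,a_K) with all aᵢ > 1, the mode has j-th component (aⱼ − 1)/(Σaᵢ − K).
Here Σaᵢ = 95 and K = 4, so p(white) = (16 − 1)/(95 − 4) = 15/91 ≈ 0.1648.

MAP estimate of p(white) = 0.1648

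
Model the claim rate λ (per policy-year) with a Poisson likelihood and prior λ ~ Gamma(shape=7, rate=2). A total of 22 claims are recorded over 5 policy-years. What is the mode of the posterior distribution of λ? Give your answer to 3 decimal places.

Σxᵢ = 22, n = 5.
Posterior ∝ λ^6e^(−2λ) · λ^22e^(−5λ) = λ^28e^(−7λ), i.e. Gamma(shape=29, rate=7).
The mode of a Gamma(a, b) with a ≥ 1 (shape–rate) is (a−1)/b = 28/7 ≈ 4.000.

λ̂_MAP = 4.000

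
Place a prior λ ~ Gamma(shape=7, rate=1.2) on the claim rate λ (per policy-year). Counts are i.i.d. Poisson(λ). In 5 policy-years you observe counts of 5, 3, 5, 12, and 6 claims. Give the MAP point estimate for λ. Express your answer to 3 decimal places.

λ̂_MAP = 5.968

Σxᵢ = 5+3+5+12+6 = 31, with n = 5.
Posterior ∝ λ^6e^(−1.2λ) · λ^31e^(−5λ) = λ^37e^(−6.2λ), i.e. Gamma(shape=38, rate=6.2).
The mode of a Gamma(a, b) with a ≥ 1 (shape–rate) is (a−1)/b = 37/6.2 ≈ 5.968.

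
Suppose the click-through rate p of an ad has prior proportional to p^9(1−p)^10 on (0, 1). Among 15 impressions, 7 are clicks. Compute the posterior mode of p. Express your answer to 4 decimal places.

p̂_MAP = 0.4706

The prior density ∝ p^9(1−p)^10 is the kernel of Beta(10, 11).
Data: 7 successes in 15 trials. The binomial likelihood contributes p^7(1−p)^8, so the posterior is Beta(10+7, 11+8) = Beta(17, 19).
For Beta(a, b) with a, b > 1 the mode is (a−1)/(a+b−2) = 16/34 ≈ 0.4706.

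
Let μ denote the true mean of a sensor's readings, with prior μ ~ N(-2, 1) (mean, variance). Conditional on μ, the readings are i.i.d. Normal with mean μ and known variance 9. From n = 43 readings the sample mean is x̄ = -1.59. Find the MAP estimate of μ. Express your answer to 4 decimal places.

μ̂_MAP = -1.6610

n = 43, x̄ = -1.59.
For a Normal prior and Normal likelihood with known variance, the posterior is Normal; its mode equals its mean, the precision-weighted average.
Prior precision 1/σ₀² = 1/1 = 1; data precision n/σ² = 43/9.
μ̂ = (1·(-2) + (43/9)·(-1.59)) / (1 + 43/9) = (-2879/300)/(52/9) = -8637/5200 ≈ -1.6610.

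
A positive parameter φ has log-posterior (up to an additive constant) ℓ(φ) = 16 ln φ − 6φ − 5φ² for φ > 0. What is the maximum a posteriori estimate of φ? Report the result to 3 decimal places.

φ̂_MAP = 1.000

ℓ'(φ) = 16/φ − 6 − 10φ. Setting this to zero and multiplying by φ: 10φ² + 6φ − 16 = 0.
φ = (−6 + √(6² + 4·10·16)) / (2·10) = (−6 + √676) / 20 = (−6 + 26)/20 = 1.
ℓ''(φ) = −16/φ² − 10 < 0, confirming a maximum.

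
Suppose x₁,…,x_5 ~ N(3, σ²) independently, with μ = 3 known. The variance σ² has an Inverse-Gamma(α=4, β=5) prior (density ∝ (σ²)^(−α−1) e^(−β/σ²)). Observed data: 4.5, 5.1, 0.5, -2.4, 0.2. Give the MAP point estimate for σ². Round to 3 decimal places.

Sum of squared deviations about the known mean: SS = (4.5−3)² + (5.1−3)² + (0.5−3)² + (-2.4−3)² + (0.2−3)² = 49.91.
The Normal likelihood contributes (σ²)^(−n/2) exp(−SS/(2σ²)), so the posterior is Inverse-Gamma(α + n/2, β + SS/2) = Inverse-Gamma(6.5, 29.955).
The mode of Inverse-Gamma(a, b) is b/(a+1) = 29.955/7.5 ≈ 3.994.

σ̂²_MAP = 3.994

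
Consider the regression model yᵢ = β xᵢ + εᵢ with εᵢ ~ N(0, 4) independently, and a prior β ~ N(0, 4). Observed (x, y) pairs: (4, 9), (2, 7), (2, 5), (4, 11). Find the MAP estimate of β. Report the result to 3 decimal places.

log p(β | y) = −Σ(yᵢ − βxᵢ)²/(2·4) − β²/(2·4) + const.
Setting the derivative to zero: Σxᵢ(yᵢ − βxᵢ)/4 − β/4 = 0, so β = Σxᵢyᵢ / (Σxᵢ² + σ²/τ²).
Σxᵢyᵢ = 4·9 + 2·7 + 2·5 + 4·11 = 104; Σxᵢ² = 40; σ²/τ² = 1.
β̂_MAP = 104 / (40 + 1) = 104/41 ≈ 2.537.

β̂_MAP = 2.537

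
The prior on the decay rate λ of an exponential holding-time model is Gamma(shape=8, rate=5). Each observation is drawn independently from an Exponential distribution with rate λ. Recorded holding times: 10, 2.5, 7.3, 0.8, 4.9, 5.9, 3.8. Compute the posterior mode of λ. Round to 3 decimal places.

λ̂_MAP = 0.348

The Exponential(rate=λ) likelihood is ∝ λ^n e^(−λΣtᵢ). Here n = 7 and Σtᵢ = 10 + 2.5 + 7.3 + 0.8 + 4.9 + 5.9 + 3.8 = 35.2.
Posterior ∝ λ^7e^(−5λ) · λ^7e^(−35.2λ) = λ^14e^(−40.2λ), i.e. Gamma(15, 40.2).
Mode = (a−1)/b = 14/40.2 ≈ 0.348.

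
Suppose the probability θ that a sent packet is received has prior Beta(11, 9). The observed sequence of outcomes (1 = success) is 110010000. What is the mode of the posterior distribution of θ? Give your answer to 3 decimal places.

Prior: Beta(11, 9).
Data: 3 successes in 9 trials (from the sequence). The binomial likelihood contributes θ^3(1−θ)^6, so the posterior is Beta(11+3, 9+6) = Beta(14, 15).
For Beta(a, b) with a, b > 1 the mode is (a−1)/(a+b−2) = 13/27 ≈ 0.481.

θ̂_MAP = 0.481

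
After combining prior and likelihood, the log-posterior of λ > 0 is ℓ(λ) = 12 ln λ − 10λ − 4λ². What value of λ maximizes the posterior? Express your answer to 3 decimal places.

ℓ'(λ) = 12/λ − 10 − 8λ. Setting this to zero and multiplying by λ: 8λ² + 10λ − 12 = 0.
λ = (−10 + √(10² + 4·8·12)) / (2·8) = (−10 + √484) / 16 = (−10 + 22)/16 = 3/4.
ℓ''(λ) = −12/λ² − 8 < 0, confirming a maximum.

λ̂_MAP = 0.750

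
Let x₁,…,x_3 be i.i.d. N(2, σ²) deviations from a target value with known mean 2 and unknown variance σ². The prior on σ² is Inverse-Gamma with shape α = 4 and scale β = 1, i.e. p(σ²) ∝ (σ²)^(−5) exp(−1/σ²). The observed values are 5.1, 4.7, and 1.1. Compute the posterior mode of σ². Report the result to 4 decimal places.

σ̂²_MAP = 1.5162

Sum of squared deviations about the known mean: SS = (5.1−2)² + (4.7−2)² + (1.1−2)² = 17.71.
The Normal likelihood contributes (σ²)^(−n/2) exp(−SS/(2σ²)), so the posterior is Inverse-Gamma(α + n/2, β + SS/2) = Inverse-Gamma(5.5, 9.855).
The mode of Inverse-Gamma(a, b) is b/(a+1) = 9.855/6.5 ≈ 1.5162.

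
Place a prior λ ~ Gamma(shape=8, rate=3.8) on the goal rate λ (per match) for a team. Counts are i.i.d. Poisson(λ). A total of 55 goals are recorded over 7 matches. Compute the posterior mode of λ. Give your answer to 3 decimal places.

λ̂_MAP = 5.741

Σxᵢ = 55, n = 7.
Posterior ∝ λ^7e^(−3.8λ) · λ^55e^(−7λ) = λ^62e^(−10.8λ), i.e. Gamma(shape=63, rate=10.8).
The mode of a Gamma(a, b) with a ≥ 1 (shape–rate) is (a−1)/b = 62/10.8 ≈ 5.741.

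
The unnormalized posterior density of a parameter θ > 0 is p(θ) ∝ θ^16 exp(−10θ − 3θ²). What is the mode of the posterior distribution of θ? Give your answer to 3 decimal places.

θ̂_MAP = 1.000

ℓ'(θ) = 16/θ − 10 − 6θ. Setting this to zero and multiplying by θ: 6θ² + 10θ − 16 = 0.
θ = (−10 + √(10² + 4·6·16)) / (2·6) = (−10 + √484) / 12 = (−10 + 22)/12 = 1.
ℓ''(θ) = −16/θ² − 6 < 0, confirming a maximum.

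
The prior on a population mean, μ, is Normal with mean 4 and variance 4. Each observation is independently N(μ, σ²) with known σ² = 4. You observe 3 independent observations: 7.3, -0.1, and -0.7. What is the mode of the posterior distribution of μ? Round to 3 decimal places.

μ̂_MAP = 2.625

n = 3; x̄ = (7.3 + (-0.1) + (-0.7))/3 = 6.5/3 = 13/6 ≈ 2.1667.
For a Normal prior and Normal likelihood with known variance, the posterior is Normal; its mode equals its mean, the precision-weighted average.
Prior precision 1/σ₀² = 1/4 = 0.25; data precision n/σ² = 3/4 = 0.75.
μ̂ = (0.25·4 + 0.75·(13/6)) / (0.25 + 0.75) = 2.625/1 = 2.625.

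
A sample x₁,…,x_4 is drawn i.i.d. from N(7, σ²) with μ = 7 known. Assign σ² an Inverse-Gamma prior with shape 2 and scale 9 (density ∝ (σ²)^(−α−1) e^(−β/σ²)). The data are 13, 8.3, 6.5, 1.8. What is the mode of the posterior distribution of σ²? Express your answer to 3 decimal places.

Sum of squared deviations about the known mean: SS = (13−7)² + (8.3−7)² + (6.5−7)² + (1.8−7)² = 64.98.
The Normal likelihood contributes (σ²)^(−n/2) exp(−SS/(2σ²)), so the posterior is Inverse-Gamma(α + n/2, β + SS/2) = Inverse-Gamma(4, 41.49).
The mode of Inverse-Gamma(a, b) is b/(a+1) = 41.49/5 ≈ 8.298.

σ̂²_MAP = 8.298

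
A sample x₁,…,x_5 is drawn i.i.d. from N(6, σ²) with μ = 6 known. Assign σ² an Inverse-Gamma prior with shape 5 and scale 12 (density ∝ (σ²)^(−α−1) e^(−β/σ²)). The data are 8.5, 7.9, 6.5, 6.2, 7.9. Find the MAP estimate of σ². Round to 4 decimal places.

σ̂²_MAP = 2.2212

Sum of squared deviations about the known mean: SS = (8.5−6)² + (7.9−6)² + (6.5−6)² + (6.2−6)² + (7.9−6)² = 13.76.
The Normal likelihood contributes (σ²)^(−n/2) exp(−SS/(2σ²)), so the posterior is Inverse-Gamma(α + n/2, β + SS/2) = Inverse-Gamma(7.5, 18.88).
The mode of Inverse-Gamma(a, b) is b/(a+1) = 18.88/8.5 ≈ 2.2212.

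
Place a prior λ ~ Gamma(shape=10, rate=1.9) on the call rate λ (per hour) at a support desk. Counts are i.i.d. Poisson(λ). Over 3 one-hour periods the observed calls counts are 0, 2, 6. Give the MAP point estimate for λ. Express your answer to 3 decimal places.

λ̂_MAP = 3.469

Σxᵢ = 0+2+6 = 8, with n = 3.
Posterior ∝ λ^9e^(−1.9λ) · λ^8e^(−3λ) = λ^17e^(−4.9λ), i.e. Gamma(shape=18, rate=4.9).
The mode of a Gamma(a, b) with a ≥ 1 (shape–rate) is (a−1)/b = 17/4.9 ≈ 3.469.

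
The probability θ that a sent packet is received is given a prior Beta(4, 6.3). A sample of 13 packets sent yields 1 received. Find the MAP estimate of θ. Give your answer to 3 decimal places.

Prior: Beta(4, 6.3).
Data: 1 success in 13 trials. The binomial likelihood contributes θ(1−θ)^12, so the posterior is Beta(4+1, 6.3+12) = Beta(5, 18.3).
For Beta(a, b) with a, b > 1 the mode is (a−1)/(a+b−2) = 4/21.3 ≈ 0.188.

θ̂_MAP = 0.188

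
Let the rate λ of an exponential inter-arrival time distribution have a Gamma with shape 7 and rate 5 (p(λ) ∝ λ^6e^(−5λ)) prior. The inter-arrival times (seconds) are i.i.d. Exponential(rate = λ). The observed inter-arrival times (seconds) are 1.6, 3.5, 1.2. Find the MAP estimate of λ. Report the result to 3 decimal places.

λ̂_MAP = 0.796

The Exponential(rate=λ) likelihood is ∝ λ^n e^(−λΣtᵢ). Here n = 3 and Σtᵢ = 1.6 + 3.5 + 1.2 = 6.3.
Posterior ∝ λ^6e^(−5λ) · λ^3e^(−6.3λ) = λ^9e^(−11.3λ), i.e. Gamma(10, 11.3).
Mode = (a−1)/b = 9/11.3 ≈ 0.796.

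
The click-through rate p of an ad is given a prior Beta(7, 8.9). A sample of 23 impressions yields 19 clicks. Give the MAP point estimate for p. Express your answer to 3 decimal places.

Prior: Beta(7, 8.9).
Data: 19 successes in 23 trials. The binomial likelihood contributes p^19(1−p)^4, so the posterior is Beta(7+19, 8.9+4) = Beta(26, 12.9).
For Beta(a, b) with a, b > 1 the mode is (a−1)/(a+b−2) = 25/36.9 ≈ 0.678.

p̂_MAP = 0.678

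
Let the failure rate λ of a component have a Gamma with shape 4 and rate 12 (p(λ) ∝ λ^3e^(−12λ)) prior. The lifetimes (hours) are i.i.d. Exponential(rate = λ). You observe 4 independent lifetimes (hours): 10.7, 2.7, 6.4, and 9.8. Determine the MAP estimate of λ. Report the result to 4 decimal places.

The Exponential(rate=λ) likelihood is ∝ λ^n e^(−λΣtᵢ). Here n = 4 and Σtᵢ = 10.7 + 2.7 + 6.4 + 9.8 = 29.6.
Posterior ∝ λ^3e^(−12λ) · λ^4e^(−29.6λ) = λ^7e^(−41.6λ), i.e. Gamma(8, 41.6).
Mode = (a−1)/b = 7/41.6 ≈ 0.1683.

λ̂_MAP = 0.1683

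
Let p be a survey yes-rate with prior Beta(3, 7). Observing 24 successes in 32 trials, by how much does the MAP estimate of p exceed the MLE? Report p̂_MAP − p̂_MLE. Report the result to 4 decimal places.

Posterior is Beta(27, 15); MAP = (27−1)/(42−2) = 26/40 ≈ 0.65000.
MLE ignores the prior: p̂_MLE = k/n = 24/32 ≈ 0.75000.
Difference = 26/40 − 24/32 = -1/10 ≈ -0.1000.

MAP − MLE = -0.1000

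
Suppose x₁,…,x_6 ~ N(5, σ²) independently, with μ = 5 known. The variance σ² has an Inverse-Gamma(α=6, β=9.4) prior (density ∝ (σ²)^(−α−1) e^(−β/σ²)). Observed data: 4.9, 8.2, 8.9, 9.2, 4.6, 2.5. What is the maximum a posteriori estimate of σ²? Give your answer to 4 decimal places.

σ̂²_MAP = 3.4155

Sum of squared deviations about the known mean: SS = (4.9−5)² + (8.2−5)² + (8.9−5)² + (9.2−5)² + (4.6−5)² + (2.5−5)² = 49.51.
The Normal likelihood contributes (σ²)^(−n/2) exp(−SS/(2σ²)), so the posterior is Inverse-Gamma(α + n/2, β + SS/2) = Inverse-Gamma(9, 34.155).
The mode of Inverse-Gamma(a, b) is b/(a+1) = 34.155/10 ≈ 3.4155.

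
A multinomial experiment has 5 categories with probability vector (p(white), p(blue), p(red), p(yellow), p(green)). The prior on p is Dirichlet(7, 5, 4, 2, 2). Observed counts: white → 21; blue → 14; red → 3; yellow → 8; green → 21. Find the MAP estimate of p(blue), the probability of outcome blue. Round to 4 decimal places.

The posterior is Dirichlet(αᵢ + nᵢ) = Dirichlet(28, 19, 7, 10, 23).
For a Dirichlet(a₁,…,a_K) with all aᵢ > 1, the mode has j-th component (aⱼ − 1)/(Σaᵢ − K).
Here Σaᵢ = 87 and K = 5, so p(blue) = (19 − 1)/(87 − 5) = 18/82 ≈ 0.2195.

MAP estimate of p(blue) = 0.2195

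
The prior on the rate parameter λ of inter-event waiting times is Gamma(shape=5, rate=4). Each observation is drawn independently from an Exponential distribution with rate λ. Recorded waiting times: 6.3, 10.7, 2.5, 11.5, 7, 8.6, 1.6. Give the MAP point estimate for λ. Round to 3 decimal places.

The Exponential(rate=λ) likelihood is ∝ λ^n e^(−λΣtᵢ). Here n = 7 and Σtᵢ = 6.3 + 10.7 + 2.5 + 11.5 + 7 + 8.6 + 1.6 = 48.2.
Posterior ∝ λ^4e^(−4λ) · λ^7e^(−48.2λ) = λ^11e^(−52.2λ), i.e. Gamma(12, 52.2).
Mode = (a−1)/b = 11/52.2 ≈ 0.211.

λ̂_MAP = 0.211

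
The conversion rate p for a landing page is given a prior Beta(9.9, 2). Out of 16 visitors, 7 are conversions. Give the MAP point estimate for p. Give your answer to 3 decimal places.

p̂_MAP = 0.614

Prior: Beta(9.9, 2).
Data: 7 successes in 16 trials. The binomial likelihood contributes p^7(1−p)^9, so the posterior is Beta(9.9+7, 2+9) = Beta(16.9, 11).
For Beta(a, b) with a, b > 1 the mode is (a−1)/(a+b−2) = 15.9/25.9 ≈ 0.614.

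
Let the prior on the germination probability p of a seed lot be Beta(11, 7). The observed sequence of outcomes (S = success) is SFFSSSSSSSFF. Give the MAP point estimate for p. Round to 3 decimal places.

Prior: Beta(11, 7).
Data: 8 successes in 12 trials (from the sequence). The binomial likelihood contributes p^8(1−p)^4, so the posterior is Beta(11+8, 7+4) = Beta(19, 11).
For Beta(a, b) with a, b > 1 the mode is (a−1)/(a+b−2) = 18/28 ≈ 0.643.

p̂_MAP = 0.643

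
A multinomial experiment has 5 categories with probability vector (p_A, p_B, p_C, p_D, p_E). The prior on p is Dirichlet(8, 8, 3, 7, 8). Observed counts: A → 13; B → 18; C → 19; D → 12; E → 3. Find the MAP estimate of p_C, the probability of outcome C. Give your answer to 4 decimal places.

MAP estimate of p_C = 0.2234

The posterior is Dirichlet(αᵢ + nᵢ) = Dirichlet(21, 26, 22, 19, 11).
For a Dirichlet(a₁,…,a_K) with all aᵢ > 1, the mode has j-th component (aⱼ − 1)/(Σaᵢ − K).
Here Σaᵢ = 99 and K = 5, so p_C = (22 − 1)/(99 − 5) = 21/94 ≈ 0.2234.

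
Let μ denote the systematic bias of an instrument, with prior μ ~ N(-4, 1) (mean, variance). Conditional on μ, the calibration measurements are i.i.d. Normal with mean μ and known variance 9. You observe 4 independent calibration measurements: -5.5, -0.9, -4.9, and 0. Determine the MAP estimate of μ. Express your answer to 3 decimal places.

n = 4; x̄ = ((-5.5) + (-0.9) + (-4.9) + 0)/4 = -11.3/4 = -2.825.
For a Normal prior and Normal likelihood with known variance, the posterior is Normal; its mode equals its mean, the precision-weighted average.
Prior precision 1/σ₀² = 1/1 = 1; data precision n/σ² = 4/9.
μ̂ = (1·(-4) + (4/9)·(-2.825)) / (1 + 4/9) = (-473/90)/(13/9) = -473/130 ≈ -3.638.

μ̂_MAP = -3.638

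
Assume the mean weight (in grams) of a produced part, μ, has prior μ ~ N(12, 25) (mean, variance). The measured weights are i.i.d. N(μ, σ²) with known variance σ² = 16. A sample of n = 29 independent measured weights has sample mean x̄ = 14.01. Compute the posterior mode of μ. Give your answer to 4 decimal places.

μ̂_MAP = 13.9666

n = 29, x̄ = 14.01.
For a Normal prior and Normal likelihood with known variance, the posterior is Normal; its mode equals its mean, the precision-weighted average.
Prior precision 1/σ₀² = 1/25 = 0.04; data precision n/σ² = 29/16 = 1.8125.
μ̂ = (0.04·12 + 1.8125·14.01) / (0.04 + 1.8125) = 25.873125/1.8525 = 13799/988 ≈ 13.9666.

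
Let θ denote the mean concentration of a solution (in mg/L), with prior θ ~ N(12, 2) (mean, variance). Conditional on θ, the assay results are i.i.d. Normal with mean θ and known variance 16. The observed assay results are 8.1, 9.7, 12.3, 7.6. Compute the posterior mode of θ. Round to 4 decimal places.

n = 4; x̄ = (8.1 + 9.7 + 12.3 + 7.6)/4 = 37.7/4 = 9.425.
For a Normal prior and Normal likelihood with known variance, the posterior is Normal; its mode equals its mean, the precision-weighted average.
Prior precision 1/σ₀² = 1/2 = 0.5; data precision n/σ² = 4/16 = 0.25.
θ̂ = (0.5·12 + 0.25·9.425) / (0.5 + 0.25) = 8.35625/0.75 = 1337/120 ≈ 11.1417.

θ̂_MAP = 11.1417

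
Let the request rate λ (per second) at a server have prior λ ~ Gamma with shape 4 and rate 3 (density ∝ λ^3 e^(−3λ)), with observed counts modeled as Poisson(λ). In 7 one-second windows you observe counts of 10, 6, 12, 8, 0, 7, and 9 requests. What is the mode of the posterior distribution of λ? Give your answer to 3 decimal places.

λ̂_MAP = 5.500

Σxᵢ = 10+6+12+8+0+7+9 = 52, with n = 7.
Posterior ∝ λ^3e^(−3λ) · λ^52e^(−7λ) = λ^55e^(−10λ), i.e. Gamma(shape=56, rate=10).
The mode of a Gamma(a, b) with a ≥ 1 (shape–rate) is (a−1)/b = 55/10 ≈ 5.500.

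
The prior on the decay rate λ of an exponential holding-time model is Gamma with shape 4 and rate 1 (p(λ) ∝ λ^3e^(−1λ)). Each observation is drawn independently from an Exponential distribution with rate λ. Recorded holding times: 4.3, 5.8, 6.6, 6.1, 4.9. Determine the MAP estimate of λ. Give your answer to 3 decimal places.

λ̂_MAP = 0.279

The Exponential(rate=λ) likelihood is ∝ λ^n e^(−λΣtᵢ). Here n = 5 and Σtᵢ = 4.3 + 5.8 + 6.6 + 6.1 + 4.9 = 27.7.
Posterior ∝ λ^3e^(−1λ) · λ^5e^(−27.7λ) = λ^8e^(−28.7λ), i.e. Gamma(9, 28.7).
Mode = (a−1)/b = 8/28.7 ≈ 0.279.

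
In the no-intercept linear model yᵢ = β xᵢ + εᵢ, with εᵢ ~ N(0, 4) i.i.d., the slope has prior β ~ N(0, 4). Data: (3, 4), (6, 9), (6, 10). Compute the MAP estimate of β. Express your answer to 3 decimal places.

β̂_MAP = 1.537

log p(β | y) = −Σ(yᵢ − βxᵢ)²/(2·4) − β²/(2·4) + const.
Setting the derivative to zero: Σxᵢ(yᵢ − βxᵢ)/4 − β/4 = 0, so β = Σxᵢyᵢ / (Σxᵢ² + σ²/τ²).
Σxᵢyᵢ = 3·4 + 6·9 + 6·10 = 126; Σxᵢ² = 81; σ²/τ² = 1.
β̂_MAP = 126 / (81 + 1) = 126/82 ≈ 1.537.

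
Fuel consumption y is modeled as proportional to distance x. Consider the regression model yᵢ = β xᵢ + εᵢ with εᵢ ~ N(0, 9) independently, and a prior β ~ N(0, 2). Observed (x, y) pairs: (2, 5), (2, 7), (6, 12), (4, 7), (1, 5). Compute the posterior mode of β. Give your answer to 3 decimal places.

log p(β | y) = −Σ(yᵢ − βxᵢ)²/(2·9) − β²/(2·2) + const.
Setting the derivative to zero: Σxᵢ(yᵢ − βxᵢ)/9 − β/2 = 0, so β = Σxᵢyᵢ / (Σxᵢ² + σ²/τ²).
Σxᵢyᵢ = 2·5 + 2·7 + 6·12 + 4·7 + 1·5 = 129; Σxᵢ² = 61; σ²/τ² = 4.5.
β̂_MAP = 129 / (61 + 4.5) = 129/65.5 ≈ 1.969.

β̂_MAP = 1.969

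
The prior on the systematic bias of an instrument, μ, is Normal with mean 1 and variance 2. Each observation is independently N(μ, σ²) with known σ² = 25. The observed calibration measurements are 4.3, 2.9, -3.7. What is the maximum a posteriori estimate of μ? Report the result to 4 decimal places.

n = 3; x̄ = (4.3 + 2.9 + (-3.7))/3 = 3.5/3 = 7/6 ≈ 1.1667.
For a Normal prior and Normal likelihood with known variance, the posterior is Normal; its mode equals its mean, the precision-weighted average.
Prior precision 1/σ₀² = 1/2 = 0.5; data precision n/σ² = 3/25 = 0.12.
μ̂ = (0.5·1 + 0.12·(7/6)) / (0.5 + 0.12) = 0.64/0.62 = 32/31 ≈ 1.0323.

μ̂_MAP = 1.0323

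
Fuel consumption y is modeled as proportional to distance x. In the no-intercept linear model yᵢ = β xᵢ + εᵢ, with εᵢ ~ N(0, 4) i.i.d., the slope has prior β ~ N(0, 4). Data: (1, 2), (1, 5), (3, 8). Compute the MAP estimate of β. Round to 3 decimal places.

log p(β | y) = −Σ(yᵢ − βxᵢ)²/(2·4) − β²/(2·4) + const.
Setting the derivative to zero: Σxᵢ(yᵢ − βxᵢ)/4 − β/4 = 0, so β = Σxᵢyᵢ / (Σxᵢ² + σ²/τ²).
Σxᵢyᵢ = 1·2 + 1·5 + 3·8 = 31; Σxᵢ² = 11; σ²/τ² = 1.
β̂_MAP = 31 / (11 + 1) = 31/12 ≈ 2.583.

β̂_MAP = 2.583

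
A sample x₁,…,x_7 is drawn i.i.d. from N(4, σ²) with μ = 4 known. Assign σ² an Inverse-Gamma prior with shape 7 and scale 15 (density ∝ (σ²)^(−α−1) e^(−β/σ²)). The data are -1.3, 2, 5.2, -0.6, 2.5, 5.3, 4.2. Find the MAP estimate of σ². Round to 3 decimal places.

Sum of squared deviations about the known mean: SS = (-1.3−4)² + (2−4)² + (5.2−4)² + (-0.6−4)² + (2.5−4)² + (5.3−4)² + (4.2−4)² = 58.67.
The Normal likelihood contributes (σ²)^(−n/2) exp(−SS/(2σ²)), so the posterior is Inverse-Gamma(α + n/2, β + SS/2) = Inverse-Gamma(10.5, 44.335).
The mode of Inverse-Gamma(a, b) is b/(a+1) = 44.335/11.5 ≈ 3.855.

σ̂²_MAP = 3.855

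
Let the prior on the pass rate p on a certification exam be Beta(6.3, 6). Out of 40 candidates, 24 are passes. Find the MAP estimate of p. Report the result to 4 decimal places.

Prior: Beta(6.3, 6).
Data: 24 successes in 40 trials. The binomial likelihood contributes p^24(1−p)^16, so the posterior is Beta(6.3+24, 6+16) = Beta(30.3, 22).
For Beta(a, b) with a, b > 1 the mode is (a−1)/(a+b−2) = 29.3/50.3 ≈ 0.5825.

p̂_MAP = 0.5825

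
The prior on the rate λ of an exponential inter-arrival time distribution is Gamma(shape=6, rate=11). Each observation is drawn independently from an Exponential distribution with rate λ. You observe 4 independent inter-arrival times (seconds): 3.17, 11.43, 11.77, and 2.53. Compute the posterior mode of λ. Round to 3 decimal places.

λ̂_MAP = 0.226

The Exponential(rate=λ) likelihood is ∝ λ^n e^(−λΣtᵢ). Here n = 4 and Σtᵢ = 3.17 + 11.43 + 11.77 + 2.53 = 28.90.
Posterior ∝ λ^5e^(−11λ) · λ^4e^(−28.90λ) = λ^9e^(−39.90λ), i.e. Gamma(10, 39.90).
Mode = (a−1)/b = 9/39.90 ≈ 0.226.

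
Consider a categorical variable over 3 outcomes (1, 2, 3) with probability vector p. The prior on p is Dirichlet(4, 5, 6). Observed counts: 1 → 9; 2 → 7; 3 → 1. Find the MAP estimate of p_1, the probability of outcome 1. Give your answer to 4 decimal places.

The posterior is Dirichlet(αᵢ + nᵢ) = Dirichlet(13, 12, 7).
For a Dirichlet(a₁,…,a_K) with all aᵢ > 1, the mode has j-th component (aⱼ − 1)/(Σaᵢ − K).
Here Σaᵢ = 32 and K = 3, so p_1 = (13 − 1)/(32 − 3) = 12/29 ≈ 0.4138.

MAP estimate: 0.4138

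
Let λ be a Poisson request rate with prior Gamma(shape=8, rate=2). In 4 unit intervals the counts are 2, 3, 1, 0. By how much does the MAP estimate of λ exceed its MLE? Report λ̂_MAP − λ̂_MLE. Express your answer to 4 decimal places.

MAP − MLE = 0.6667

Σxᵢ = 6. Posterior is Gamma(14, 6); MAP = (14−1)/6 = 13/6 ≈ 2.16667.
MLE = x̄ = 6/4 ≈ 1.50000.
Difference = 13/6 − 6/4 = 2/3 ≈ 0.6667.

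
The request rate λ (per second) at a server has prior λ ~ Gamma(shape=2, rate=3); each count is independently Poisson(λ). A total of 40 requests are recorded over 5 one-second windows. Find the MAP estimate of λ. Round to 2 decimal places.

Σxᵢ = 40, n = 5.
Posterior ∝ λe^(−3λ) · λ^40e^(−5λ) = λ^41e^(−8λ), i.e. Gamma(shape=42, rate=8).
The mode of a Gamma(a, b) with a ≥ 1 (shape–rate) is (a−1)/b = 41/8 ≈ 5.13.

λ̂_MAP = 5.13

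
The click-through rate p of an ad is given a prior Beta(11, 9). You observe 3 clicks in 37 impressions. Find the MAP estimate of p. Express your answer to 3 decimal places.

Prior: Beta(11, 9).
Data: 3 successes in 37 trials. The binomial likelihood contributes p^3(1−p)^34, so the posterior is Beta(11+3, 9+34) = Beta(14, 43).
For Beta(a, b) with a, b > 1 the mode is (a−1)/(a+b−2) = 13/55 ≈ 0.236.

p̂_MAP = 0.236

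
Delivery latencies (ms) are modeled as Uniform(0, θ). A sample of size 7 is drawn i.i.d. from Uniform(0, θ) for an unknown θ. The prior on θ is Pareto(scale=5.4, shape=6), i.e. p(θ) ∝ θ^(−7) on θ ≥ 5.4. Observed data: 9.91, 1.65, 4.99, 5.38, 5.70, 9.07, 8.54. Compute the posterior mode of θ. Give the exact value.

The Uniform(0, θ) likelihood is θ^(−n) for θ ≥ max(xᵢ), zero otherwise. Here max(xᵢ) = 9.91.
Posterior ∝ θ^(−7) · θ^(−7) = θ^(−14) on θ ≥ max(5.4, 9.91) = 9.91.
This density is strictly decreasing in θ, so the posterior mode lies at the lower boundary of the support.

θ̂_MAP = 9.91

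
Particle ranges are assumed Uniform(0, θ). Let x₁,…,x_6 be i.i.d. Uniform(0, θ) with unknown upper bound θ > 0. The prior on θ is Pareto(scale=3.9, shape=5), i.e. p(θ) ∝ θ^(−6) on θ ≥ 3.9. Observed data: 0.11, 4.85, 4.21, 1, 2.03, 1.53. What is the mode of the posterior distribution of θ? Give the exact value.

θ̂_MAP = 4.85

The Uniform(0, θ) likelihood is θ^(−n) for θ ≥ max(xᵢ), zero otherwise. Here max(xᵢ) = 4.85.
Posterior ∝ θ^(−6) · θ^(−6) = θ^(−12) on θ ≥ max(3.9, 4.85) = 4.85.
This density is strictly decreasing in θ, so the posterior mode lies at the lower boundary of the support.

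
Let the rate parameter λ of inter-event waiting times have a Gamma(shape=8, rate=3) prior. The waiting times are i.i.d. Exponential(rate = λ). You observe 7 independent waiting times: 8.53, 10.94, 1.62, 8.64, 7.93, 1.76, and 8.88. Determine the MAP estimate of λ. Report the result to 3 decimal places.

The Exponential(rate=λ) likelihood is ∝ λ^n e^(−λΣtᵢ). Here n = 7 and Σtᵢ = 8.53 + 10.94 + 1.62 + 8.64 + 7.93 + 1.76 + 8.88 = 48.30.
Posterior ∝ λ^7e^(−3λ) · λ^7e^(−48.30λ) = λ^14e^(−51.30λ), i.e. Gamma(15, 51.30).
Mode = (a−1)/b = 14/51.30 ≈ 0.273.

λ̂_MAP = 0.273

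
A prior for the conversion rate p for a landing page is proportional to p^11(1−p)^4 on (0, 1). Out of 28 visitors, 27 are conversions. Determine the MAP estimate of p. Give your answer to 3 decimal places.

p̂_MAP = 0.884

The prior density ∝ p^11(1−p)^4 is the kernel of Beta(12, 5).
Data: 27 successes in 28 trials. The binomial likelihood contributes p^27(1−p)^1, so the posterior is Beta(12+27, 5+1) = Beta(39, 6).
For Beta(a, b) with a, b > 1 the mode is (a−1)/(a+b−2) = 38/43 ≈ 0.884.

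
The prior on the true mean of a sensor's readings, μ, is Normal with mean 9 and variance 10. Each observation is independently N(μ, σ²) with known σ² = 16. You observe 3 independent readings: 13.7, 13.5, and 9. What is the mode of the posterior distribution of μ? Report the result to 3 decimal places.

n = 3; x̄ = (13.7 + 13.5 + 9)/3 = 36.2/3 = 181/15 ≈ 12.0667.
For a Normal prior and Normal likelihood with known variance, the posterior is Normal; its mode equals its mean, the precision-weighted average.
Prior precision 1/σ₀² = 1/10 = 0.1; data precision n/σ² = 3/16 = 0.1875.
μ̂ = (0.1·9 + 0.1875·(181/15)) / (0.1 + 0.1875) = 3.1625/0.2875 = 11.000.

μ̂_MAP = 11.000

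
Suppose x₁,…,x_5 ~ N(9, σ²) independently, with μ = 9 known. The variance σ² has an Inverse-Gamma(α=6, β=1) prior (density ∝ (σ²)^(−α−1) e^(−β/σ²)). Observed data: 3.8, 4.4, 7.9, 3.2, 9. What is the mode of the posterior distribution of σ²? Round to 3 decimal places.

σ̂²_MAP = 4.476

Sum of squared deviations about the known mean: SS = (3.8−9)² + (4.4−9)² + (7.9−9)² + (3.2−9)² + (9−9)² = 83.05.
The Normal likelihood contributes (σ²)^(−n/2) exp(−SS/(2σ²)), so the posterior is Inverse-Gamma(α + n/2, β + SS/2) = Inverse-Gamma(8.5, 42.525).
The mode of Inverse-Gamma(a, b) is b/(a+1) = 42.525/9.5 ≈ 4.476.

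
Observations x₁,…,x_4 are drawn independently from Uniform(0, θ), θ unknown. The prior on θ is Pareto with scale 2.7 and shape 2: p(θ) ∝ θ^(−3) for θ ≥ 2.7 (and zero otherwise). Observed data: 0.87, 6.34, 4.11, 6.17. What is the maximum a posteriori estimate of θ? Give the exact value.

θ̂_MAP = 6.34

The Uniform(0, θ) likelihood is θ^(−n) for θ ≥ max(xᵢ), zero otherwise. Here max(xᵢ) = 6.34.
Posterior ∝ θ^(−3) · θ^(−4) = θ^(−7) on θ ≥ max(2.7, 6.34) = 6.34.
This density is strictly decreasing in θ, so the posterior mode lies at the lower boundary of the support.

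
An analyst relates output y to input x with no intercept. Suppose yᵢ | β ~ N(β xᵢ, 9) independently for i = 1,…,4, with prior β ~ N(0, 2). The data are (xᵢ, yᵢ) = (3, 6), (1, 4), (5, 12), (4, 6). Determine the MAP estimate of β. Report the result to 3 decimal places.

log p(β | y) = −Σ(yᵢ − βxᵢ)²/(2·9) − β²/(2·2) + const.
Setting the derivative to zero: Σxᵢ(yᵢ − βxᵢ)/9 − β/2 = 0, so β = Σxᵢyᵢ / (Σxᵢ² + σ²/τ²).
Σxᵢyᵢ = 3·6 + 1·4 + 5·12 + 4·6 = 106; Σxᵢ² = 51; σ²/τ² = 4.5.
β̂_MAP = 106 / (51 + 4.5) = 106/55.5 ≈ 1.910.

β̂_MAP = 1.910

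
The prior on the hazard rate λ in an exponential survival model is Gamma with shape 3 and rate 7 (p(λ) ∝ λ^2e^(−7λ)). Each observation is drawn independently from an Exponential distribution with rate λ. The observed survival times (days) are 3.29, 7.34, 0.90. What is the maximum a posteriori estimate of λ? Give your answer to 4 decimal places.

The Exponential(rate=λ) likelihood is ∝ λ^n e^(−λΣtᵢ). Here n = 3 and Σtᵢ = 3.29 + 7.34 + 0.90 = 11.53.
Posterior ∝ λ^2e^(−7λ) · λ^3e^(−11.53λ) = λ^5e^(−18.53λ), i.e. Gamma(6, 18.53).
Mode = (a−1)/b = 5/18.53 ≈ 0.2698.

λ̂_MAP = 0.2698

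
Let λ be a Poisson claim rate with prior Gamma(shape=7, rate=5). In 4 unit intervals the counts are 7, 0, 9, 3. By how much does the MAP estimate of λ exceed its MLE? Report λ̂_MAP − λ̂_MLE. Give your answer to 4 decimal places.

MAP − MLE = -1.9722

Σxᵢ = 19. Posterior is Gamma(26, 9); MAP = (26−1)/9 = 25/9 ≈ 2.77778.
MLE = x̄ = 19/4 ≈ 4.75000.
Difference = 25/9 − 19/4 = -71/36 ≈ -1.9722.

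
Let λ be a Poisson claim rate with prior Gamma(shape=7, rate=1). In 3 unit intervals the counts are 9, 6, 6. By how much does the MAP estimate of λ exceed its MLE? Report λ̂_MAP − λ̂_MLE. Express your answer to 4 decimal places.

Σxᵢ = 21. Posterior is Gamma(28, 4); MAP = (28−1)/4 = 27/4 ≈ 6.75000.
MLE = x̄ = 21/3 ≈ 7.00000.
Difference = 27/4 − 21/3 = -1/4 ≈ -0.2500.

MAP − MLE = -0.2500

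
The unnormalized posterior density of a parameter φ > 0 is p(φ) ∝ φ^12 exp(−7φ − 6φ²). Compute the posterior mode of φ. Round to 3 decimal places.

φ̂_MAP = 0.750

ℓ'(φ) = 12/φ − 7 − 12φ. Setting this to zero and multiplying by φ: 12φ² + 7φ − 12 = 0.
φ = (−7 + √(7² + 4·12·12)) / (2·12) = (−7 + √625) / 24 = (−7 + 25)/24 = 3/4.
ℓ''(φ) = −12/φ² − 12 < 0, confirming a maximum.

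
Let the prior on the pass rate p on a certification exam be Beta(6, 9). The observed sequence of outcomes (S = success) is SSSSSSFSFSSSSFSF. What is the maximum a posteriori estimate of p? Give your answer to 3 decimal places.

p̂_MAP = 0.586

Prior: Beta(6, 9).
Data: 12 successes in 16 trials (from the sequence). The binomial likelihood contributes p^12(1−p)^4, so the posterior is Beta(6+12, 9+4) = Beta(18, 13).
For Beta(a, b) with a, b > 1 the mode is (a−1)/(a+b−2) = 17/29 ≈ 0.586.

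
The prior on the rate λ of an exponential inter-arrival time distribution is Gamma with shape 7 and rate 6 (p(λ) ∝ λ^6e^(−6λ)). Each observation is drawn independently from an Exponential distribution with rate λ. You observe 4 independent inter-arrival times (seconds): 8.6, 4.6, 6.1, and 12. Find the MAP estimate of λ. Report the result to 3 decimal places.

λ̂_MAP = 0.268

The Exponential(rate=λ) likelihood is ∝ λ^n e^(−λΣtᵢ). Here n = 4 and Σtᵢ = 8.6 + 4.6 + 6.1 + 12 = 31.3.
Posterior ∝ λ^6e^(−6λ) · λ^4e^(−31.3λ) = λ^10e^(−37.3λ), i.e. Gamma(11, 37.3).
Mode = (a−1)/b = 10/37.3 ≈ 0.268.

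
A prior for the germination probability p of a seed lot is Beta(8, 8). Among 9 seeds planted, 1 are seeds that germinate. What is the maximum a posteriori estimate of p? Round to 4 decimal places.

Prior: Beta(8, 8).
Data: 1 success in 9 trials. The binomial likelihood contributes p(1−p)^8, so the posterior is Beta(8+1, 8+8) = Beta(9, 16).
For Beta(a, b) with a, b > 1 the mode is (a−1)/(a+b−2) = 8/23 ≈ 0.3478.

p̂_MAP = 0.3478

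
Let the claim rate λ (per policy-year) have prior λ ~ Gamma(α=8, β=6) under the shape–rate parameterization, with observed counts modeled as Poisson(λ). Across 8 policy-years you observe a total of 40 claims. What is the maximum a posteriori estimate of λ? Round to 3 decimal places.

Σxᵢ = 40, n = 8.
Posterior ∝ λ^7e^(−6λ) · λ^40e^(−8λ) = λ^47e^(−14λ), i.e. Gamma(shape=48, rate=14).
The mode of a Gamma(a, b) with a ≥ 1 (shape–rate) is (a−1)/b = 47/14 ≈ 3.357.

λ̂_MAP = 3.357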